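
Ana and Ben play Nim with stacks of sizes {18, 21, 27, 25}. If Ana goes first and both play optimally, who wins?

Ana wins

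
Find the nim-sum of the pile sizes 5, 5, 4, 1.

Compute the nim-sum pairwise:
5 XOR 5 = 0
0 XOR 4 = 4
4 XOR 1 = 5

5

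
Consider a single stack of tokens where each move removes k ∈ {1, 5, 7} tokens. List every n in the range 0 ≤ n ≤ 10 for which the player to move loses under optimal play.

Compute g(0), g(1), … for moves {1, 5, 7}:
g(0) = mex{} = 0
g(1) = mex{0} = 1
g(2) = mex{1} = 0
g(3) = mex{0} = 1
g(4) = mex{1} = 0
g(5) = mex{0} = 1
g(6) = mex{1} = 0
g(7) = mex{0} = 1
g(8) = mex{1} = 0
g(9) = mex{0} = 1
g(10) = mex{1} = 0
The P-positions (g = 0) in 0..10 are 0, 2, 4, 6, 8, 10.

0, 2, 4, 6, 8, 10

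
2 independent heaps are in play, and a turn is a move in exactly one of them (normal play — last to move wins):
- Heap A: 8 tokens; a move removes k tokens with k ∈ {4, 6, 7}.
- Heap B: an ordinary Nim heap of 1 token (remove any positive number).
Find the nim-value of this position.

3

Build the Grundy sequence for heap A with g(k) = mex{g(k−s) : s ∈ {4, 6, 7}, s ≤ k}:
g(0) = mex{} = 0
g(1) = mex{} = 0
g(2) = mex{} = 0
g(3) = mex{} = 0
g(4) = mex{0} = 1
g(5) = mex{0} = 1
g(6) = mex{0} = 1
g(7) = mex{0} = 1
g(8) = mex{0,1} = 2
So g(8) = 2.
Heap B is a plain Nim heap of size 1, so its Grundy value is 1.
The value of a disjunctive sum is the nim-sum of the parts.
Combined value = 2 XOR 1 = 3.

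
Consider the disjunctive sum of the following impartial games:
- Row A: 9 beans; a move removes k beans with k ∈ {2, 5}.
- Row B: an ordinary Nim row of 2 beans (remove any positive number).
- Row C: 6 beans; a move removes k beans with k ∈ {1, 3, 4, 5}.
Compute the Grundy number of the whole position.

1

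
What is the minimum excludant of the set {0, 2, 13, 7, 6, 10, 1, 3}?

The values 0, 1, 2, 3 are all present; 4 is the first non-negative integer missing from the set.

4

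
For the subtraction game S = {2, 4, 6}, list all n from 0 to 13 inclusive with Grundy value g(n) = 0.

Compute g(0), g(1), … for moves {2, 4, 6}:
k:     0  1  2  3  4  5  6  7  8  9 10 11 12 13
g(k):  0  0  1  1  2  2  3  3  0  0  1  1  2  2
The P-positions (g = 0) in 0..13 are 0, 1, 8, 9.

0, 1, 8, 9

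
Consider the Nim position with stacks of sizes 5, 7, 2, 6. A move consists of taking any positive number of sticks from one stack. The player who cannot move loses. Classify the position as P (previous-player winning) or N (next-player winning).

Compute the nim-sum pairwise:
5 ^ 7 = 2
2 ^ 2 = 0
0 ^ 6 = 6
The nim-sum is 6 ≠ 0, so this is an N-position: the player to move can win.

N-position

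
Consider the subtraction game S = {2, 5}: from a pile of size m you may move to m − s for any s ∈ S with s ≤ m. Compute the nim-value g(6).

Build the Grundy sequence with g(k) = mex{g(k−s) : s ∈ {2, 5}, s ≤ k}:
g(0) = mex{} = 0
g(1) = mex{} = 0
g(2) = mex{0} = 1
g(3) = mex{0} = 1
g(4) = mex{1} = 0
g(5) = mex{0,1} = 2
g(6) = mex{0} = 1
So g(6) = 1.

1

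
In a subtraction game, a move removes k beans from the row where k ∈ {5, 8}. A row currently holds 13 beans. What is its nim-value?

Grundy values for subtraction set {5, 8}:
k:     0  1  2  3  4  5  6  7  8  9 10 11 12 13
g(k):  0  0  0  0  0  1  1  1  1  1  2  2  2  0
So g(13) = 0.

0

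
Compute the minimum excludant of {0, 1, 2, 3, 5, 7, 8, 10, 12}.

The values 0, 1, 2, 3 are all present; 4 is the first non-negative integer missing from the set.

4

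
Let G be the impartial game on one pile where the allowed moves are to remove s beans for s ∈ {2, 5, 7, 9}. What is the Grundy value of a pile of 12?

Compute g(0), g(1), … for moves {2, 5, 7, 9}:
g(0) = mex{} = 0
g(1) = mex{} = 0
g(2) = mex{0} = 1
g(3) = mex{0} = 1
g(4) = mex{1} = 0
g(5) = mex{0,1} = 2
g(6) = mex{0} = 1
g(7) = mex{0,1,2} = 3
g(8) = mex{0,1} = 2
g(9) = mex{0,1,3} = 2
g(10) = mex{0,1,2} = 3
g(11) = mex{0,1,2} = 3
g(12) = mex{1,2,3} = 0
So g(12) = 0.

0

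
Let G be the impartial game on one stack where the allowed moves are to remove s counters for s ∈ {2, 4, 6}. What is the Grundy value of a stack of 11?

Grundy values for subtraction set {2, 4, 6}:
k:     0  1  2  3  4  5  6  7  8  9 10 11
g(k):  0  0  1  1  2  2  3  3  0  0  1  1
So g(11) = 1.

1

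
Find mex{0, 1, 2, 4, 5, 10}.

The values 0, 1, 2 are all present; 3 is the first non-negative integer missing from the set.

3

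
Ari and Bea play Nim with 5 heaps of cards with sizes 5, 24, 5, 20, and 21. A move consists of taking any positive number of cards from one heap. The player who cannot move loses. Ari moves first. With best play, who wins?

Ari wins

Compute the nim-sum pairwise:
5 ^ 24 = 29
29 ^ 5 = 24
24 ^ 20 = 12
12 ^ 21 = 25
The nim-sum is 25 ≠ 0, so this is an N-position: the player to move can win; Ari has a winning move.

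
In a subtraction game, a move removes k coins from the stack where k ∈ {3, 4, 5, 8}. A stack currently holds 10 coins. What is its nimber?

3

Compute g(0), g(1), … for moves {3, 4, 5, 8}:
k:     0  1  2  3  4  5  6  7  8  9 10
g(k):  0  0  0  1  1  1  2  2  2  3  3
So g(10) = 3.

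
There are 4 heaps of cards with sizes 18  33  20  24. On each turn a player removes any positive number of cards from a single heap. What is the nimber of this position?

Compute the nim-sum pairwise:
18 XOR 33 = 51
51 XOR 20 = 39
39 XOR 24 = 63

63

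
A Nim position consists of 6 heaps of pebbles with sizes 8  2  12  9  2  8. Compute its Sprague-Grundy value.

Nim-sum: 8 XOR 2 XOR 12 XOR 9 XOR 2 XOR 8 = 5.

5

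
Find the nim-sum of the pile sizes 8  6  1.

Compute the nim-sum pairwise:
8 ^ 6 = 14
14 ^ 1 = 15

15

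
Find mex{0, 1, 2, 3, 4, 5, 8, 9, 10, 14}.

6

The values 0, 1, 2, 3, 4, 5 are all present; 6 is the first non-negative integer missing from the set.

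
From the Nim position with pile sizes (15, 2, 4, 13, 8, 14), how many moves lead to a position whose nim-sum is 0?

Bitwise XOR of the heap sizes:
  1111  (15)
  0010  (2)
  0100  (4)
  1101  (13)
  1000  (8)
  1110  (14)
  ----
  0010  (2)
The overall nim-sum is X = 2. A pile of size p has a winning move iff p XOR X < p (reduce it to p XOR X).
  15: 15 XOR 2 = 13 < 15 — winning move (to 13).
  2: 2 XOR 2 = 0 < 2 — winning move (to 0).
  4: 4 XOR 2 = 6 ≥ 4 — no move.
  13: 13 XOR 2 = 15 ≥ 13 — no move.
  8: 8 XOR 2 = 10 ≥ 8 — no move.
  14: 14 XOR 2 = 12 < 14 — winning move (to 12).
That gives 3 winning moves.

3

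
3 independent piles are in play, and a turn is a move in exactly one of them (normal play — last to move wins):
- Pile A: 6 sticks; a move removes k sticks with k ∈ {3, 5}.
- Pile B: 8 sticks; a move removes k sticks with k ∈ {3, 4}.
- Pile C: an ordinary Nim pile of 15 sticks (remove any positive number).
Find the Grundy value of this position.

For pile A, compute g(0), g(1), … with moves {3, 5}:
g(0) = mex{} = 0
g(1) = mex{} = 0
g(2) = mex{} = 0
g(3) = mex{0} = 1
g(4) = mex{0} = 1
g(5) = mex{0} = 1
g(6) = mex{0,1} = 2
So g(6) = 2.
Grundy values for pile B (subtraction set {3, 4}):
g(0) = mex{} = 0
g(1) = mex{} = 0
g(2) = mex{} = 0
g(3) = mex{0} = 1
g(4) = mex{0} = 1
g(5) = mex{0} = 1
g(6) = mex{0,1} = 2
g(7) = mex{1} = 0
g(8) = mex{1} = 0
So g(8) = 0.
Pile C is a plain Nim pile of size 15, so its Grundy value is 15.
By the Sprague-Grundy theorem, the Grundy value of a sum of independent games is the XOR of the component values.
Combined value = 2 ⊕ 0 ⊕ 15 = 13.

13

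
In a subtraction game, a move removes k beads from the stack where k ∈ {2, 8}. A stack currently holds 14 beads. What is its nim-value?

0

Build the Grundy sequence with g(k) = mex{g(k−s) : s ∈ {2, 8}, s ≤ k}:
k:     0  1  2  3  4  5  6  7  8  9 10 11 12 13 14
g(k):  0  0  1  1  0  0  1  1  2  2  0  0  1  1  0
So g(14) = 0.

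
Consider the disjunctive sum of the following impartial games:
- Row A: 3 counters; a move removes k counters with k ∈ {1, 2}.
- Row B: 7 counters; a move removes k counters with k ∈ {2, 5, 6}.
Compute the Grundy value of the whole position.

3

For row A, compute g(0), g(1), … with moves {1, 2}:
g(0) = mex{} = 0
g(1) = mex{0} = 1
g(2) = mex{0,1} = 2
g(3) = mex{1,2} = 0
So g(3) = 0.
Grundy values for row B (subtraction set {2, 5, 6}):
g(0) = mex{} = 0
g(1) = mex{} = 0
g(2) = mex{0} = 1
g(3) = mex{0} = 1
g(4) = mex{1} = 0
g(5) = mex{0,1} = 2
g(6) = mex{0} = 1
g(7) = mex{0,1,2} = 3
So g(7) = 3.
The value of a disjunctive sum is the nim-sum of the parts.
Combined value = 0 XOR 3 = 3.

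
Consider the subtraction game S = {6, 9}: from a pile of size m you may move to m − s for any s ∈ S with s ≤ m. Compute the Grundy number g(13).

Build the Grundy sequence with g(k) = mex{g(k−s) : s ∈ {6, 9}, s ≤ k}:
g(0) = mex{} = 0
g(1) = mex{} = 0
g(2) = mex{} = 0
g(3) = mex{} = 0
g(4) = mex{} = 0
g(5) = mex{} = 0
g(6) = mex{0} = 1
g(7) = mex{0} = 1
g(8) = mex{0} = 1
g(9) = mex{0} = 1
g(10) = mex{0} = 1
g(11) = mex{0} = 1
g(12) = mex{0,1} = 2
g(13) = mex{0,1} = 2
So g(13) = 2.

2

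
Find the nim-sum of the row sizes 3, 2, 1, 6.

6

Nim-sum: 3 ^ 2 ^ 1 ^ 6 = 6.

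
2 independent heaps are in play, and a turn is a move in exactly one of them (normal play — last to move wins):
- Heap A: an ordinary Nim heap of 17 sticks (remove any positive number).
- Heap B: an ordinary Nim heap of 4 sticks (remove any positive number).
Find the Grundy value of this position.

21

Heap A is a plain Nim heap of size 17, so its Grundy value is 17.
Heap B is a plain Nim heap of size 4, so its Grundy value is 4.
The value of a disjunctive sum is the nim-sum of the parts.
Combined value = 17 ⊕ 4 = 21.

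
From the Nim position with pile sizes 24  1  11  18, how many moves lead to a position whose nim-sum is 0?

Bitwise XOR of the heap sizes:
  11000  (24)
  00001  (1)
  01011  (11)
  10010  (18)
  -----
  00000  (0)
The nim-sum is already 0, so every move leaves a nonzero nim-sum — there are no winning moves.

0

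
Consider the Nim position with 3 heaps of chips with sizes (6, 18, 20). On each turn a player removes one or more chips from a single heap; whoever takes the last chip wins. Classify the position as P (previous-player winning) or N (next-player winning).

P-position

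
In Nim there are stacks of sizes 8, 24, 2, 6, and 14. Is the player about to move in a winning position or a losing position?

Winning position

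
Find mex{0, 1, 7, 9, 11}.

The values 0, 1 are all present; 2 is the first non-negative integer missing from the set.

2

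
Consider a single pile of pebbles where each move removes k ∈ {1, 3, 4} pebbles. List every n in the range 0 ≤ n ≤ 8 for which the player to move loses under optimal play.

0, 2, 7

Build the Grundy sequence with g(k) = mex{g(k−s) : s ∈ {1, 3, 4}, s ≤ k}:
k:     0  1  2  3  4  5  6  7  8
g(k):  0  1  0  1  2  3  2  0  1
The P-positions (g = 0) in 0..8 are 0, 2, 7.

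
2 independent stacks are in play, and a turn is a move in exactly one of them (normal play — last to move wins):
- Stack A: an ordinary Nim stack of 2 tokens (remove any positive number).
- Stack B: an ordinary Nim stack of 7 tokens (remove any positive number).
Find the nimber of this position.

Stack A is a plain Nim stack of size 2, so its Grundy value is 2.
Stack B is a plain Nim stack of size 7, so its Grundy value is 7.
The value of a disjunctive sum is the nim-sum of the parts.
Combined value = 2 ⊕ 7 = 5.

5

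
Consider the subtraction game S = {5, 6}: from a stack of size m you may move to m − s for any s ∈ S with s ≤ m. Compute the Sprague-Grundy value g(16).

Build the Grundy sequence with g(k) = mex{g(k−s) : s ∈ {5, 6}, s ≤ k}:
k:     0  1  2  3  4  5  6  7  8  9 10 11 12 13 14 15 16
g(k):  0  0  0  0  0  1  1  1  1  1  2  0  0  0  0  0  1
So g(16) = 1.

1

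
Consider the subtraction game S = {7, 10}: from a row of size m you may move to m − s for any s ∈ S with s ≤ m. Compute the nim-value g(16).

2

Compute g(0), g(1), … for moves {7, 10}:
k:     0  1  2  3  4  5  6  7  8  9 10 11 12 13 14 15 16
g(k):  0  0  0  0  0  0  0  1  1  1  1  1  1  1  2  2  2
So g(16) = 2.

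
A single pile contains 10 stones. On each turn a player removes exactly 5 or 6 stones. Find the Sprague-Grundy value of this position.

2

Compute g(0), g(1), … for moves {5, 6}:
g(0) = mex{} = 0
g(1) = mex{} = 0
g(2) = mex{} = 0
g(3) = mex{} = 0
g(4) = mex{} = 0
g(5) = mex{0} = 1
g(6) = mex{0} = 1
g(7) = mex{0} = 1
g(8) = mex{0} = 1
g(9) = mex{0} = 1
g(10) = mex{0,1} = 2
So g(10) = 2.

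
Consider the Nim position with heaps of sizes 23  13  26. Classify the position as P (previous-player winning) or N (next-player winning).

Compute the nim-sum pairwise:
23 XOR 13 = 26
26 XOR 26 = 0
The nim-sum is 0, so this is a P-position: the player to move is in a losing position under optimal play.

P-position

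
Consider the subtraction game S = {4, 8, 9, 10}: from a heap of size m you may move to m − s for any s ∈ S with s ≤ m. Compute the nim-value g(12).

Compute g(0), g(1), … for moves {4, 8, 9, 10}:
g(0) = mex{} = 0
g(1) = mex{} = 0
g(2) = mex{} = 0
g(3) = mex{} = 0
g(4) = mex{0} = 1
g(5) = mex{0} = 1
g(6) = mex{0} = 1
g(7) = mex{0} = 1
g(8) = mex{0,1} = 2
g(9) = mex{0,1} = 2
g(10) = mex{0,1} = 2
g(11) = mex{0,1} = 2
g(12) = mex{0,1,2} = 3
So g(12) = 3.

3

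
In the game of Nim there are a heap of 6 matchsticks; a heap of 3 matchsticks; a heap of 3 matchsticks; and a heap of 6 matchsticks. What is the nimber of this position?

In binary:
  110  (6)
  011  (3)
  011  (3)
  110  (6)
  ---
  000  (0)

0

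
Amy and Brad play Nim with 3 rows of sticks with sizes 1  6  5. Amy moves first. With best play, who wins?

Amy wins

Compute the nim-sum pairwise:
1 ⊕ 6 = 7
7 ⊕ 5 = 2
The nim-sum is 2 ≠ 0, so this is an N-position: the player to move can win; Amy has a winning move.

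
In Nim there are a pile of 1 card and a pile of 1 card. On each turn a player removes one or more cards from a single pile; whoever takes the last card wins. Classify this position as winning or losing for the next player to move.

Compute the nim-sum pairwise:
1 ⊕ 1 = 0
The nim-sum is 0, so this is a P-position: the player to move is in a losing position under optimal play.

Losing position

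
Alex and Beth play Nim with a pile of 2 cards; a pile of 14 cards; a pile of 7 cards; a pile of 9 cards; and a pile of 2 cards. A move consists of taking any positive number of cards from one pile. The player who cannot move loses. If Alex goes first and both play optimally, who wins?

In binary:
  0010  (2)
  1110  (14)
  0111  (7)
  1001  (9)
  0010  (2)
  ----
  0000  (0)
The nim-sum is 0, so this is a P-position: the player to move is in a losing position under optimal play; Alex is about to move from it and so loses — Beth wins.

Beth wins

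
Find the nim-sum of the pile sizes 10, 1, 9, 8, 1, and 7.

Write each in binary and XOR column by column:
  1010  (10)
  0001  (1)
  1001  (9)
  1000  (8)
  0001  (1)
  0111  (7)
  ----
  1100  (12)

12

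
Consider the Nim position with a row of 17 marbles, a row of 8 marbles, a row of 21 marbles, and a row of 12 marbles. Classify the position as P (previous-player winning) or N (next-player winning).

P-position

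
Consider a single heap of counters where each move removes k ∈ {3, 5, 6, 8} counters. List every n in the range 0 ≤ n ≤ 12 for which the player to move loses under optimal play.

0, 1, 2, 11, 12

Build the Grundy sequence with g(k) = mex{g(k−s) : s ∈ {3, 5, 6, 8}, s ≤ k}:
k:     0  1  2  3  4  5  6  7  8  9 10 11 12
g(k):  0  0  0  1  1  1  2  2  2  3  3  0  0
The P-positions (g = 0) in 0..12 are 0, 1, 2, 11, 12.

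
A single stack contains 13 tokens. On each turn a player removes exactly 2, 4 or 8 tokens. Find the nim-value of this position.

0

Grundy values for subtraction set {2, 4, 8}:
k:     0  1  2  3  4  5  6  7  8  9 10 11 12 13
g(k):  0  0  1  1  2  2  0  0  1  1  2  2  0  0
So g(13) = 0.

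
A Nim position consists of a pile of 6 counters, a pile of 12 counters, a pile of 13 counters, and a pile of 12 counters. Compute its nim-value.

11

Nim-sum: 6 XOR 12 XOR 13 XOR 12 = 11.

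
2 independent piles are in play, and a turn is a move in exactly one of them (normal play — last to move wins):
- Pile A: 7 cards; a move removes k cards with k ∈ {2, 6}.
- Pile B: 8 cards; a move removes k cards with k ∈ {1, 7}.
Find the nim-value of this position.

1

Grundy values for pile A (subtraction set {2, 6}):
g(0) = mex{} = 0
g(1) = mex{} = 0
g(2) = mex{0} = 1
g(3) = mex{0} = 1
g(4) = mex{1} = 0
g(5) = mex{1} = 0
g(6) = mex{0} = 1
g(7) = mex{0} = 1
So g(7) = 1.
For pile B, compute g(0), g(1), … with moves {1, 7}:
k:     0  1  2  3  4  5  6  7  8
g(k):  0  1  0  1  0  1  0  1  0
So g(8) = 0.
The value of a disjunctive sum is the nim-sum of the parts.
Combined value = 1 XOR 0 = 1.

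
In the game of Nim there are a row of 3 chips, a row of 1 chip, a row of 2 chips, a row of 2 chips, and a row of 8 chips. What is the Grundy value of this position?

Nim-sum: 3 ⊕ 1 ⊕ 2 ⊕ 2 ⊕ 8 = 10.

10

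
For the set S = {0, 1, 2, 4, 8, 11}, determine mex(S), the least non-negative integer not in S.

The values 0, 1, 2 are all present; 3 is the first non-negative integer missing from the set.

3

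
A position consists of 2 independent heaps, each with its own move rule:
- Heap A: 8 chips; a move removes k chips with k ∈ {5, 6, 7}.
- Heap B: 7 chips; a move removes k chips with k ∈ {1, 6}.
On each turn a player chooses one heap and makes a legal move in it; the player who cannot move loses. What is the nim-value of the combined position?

1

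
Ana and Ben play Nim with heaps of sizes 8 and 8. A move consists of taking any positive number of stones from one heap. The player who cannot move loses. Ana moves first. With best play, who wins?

Ben wins

In binary:
  1000  (8)
  1000  (8)
  ----
  0000  (0)
The nim-sum is 0, so this is a P-position: the player to move is in a losing position under optimal play; Ana is about to move from it and so loses — Ben wins.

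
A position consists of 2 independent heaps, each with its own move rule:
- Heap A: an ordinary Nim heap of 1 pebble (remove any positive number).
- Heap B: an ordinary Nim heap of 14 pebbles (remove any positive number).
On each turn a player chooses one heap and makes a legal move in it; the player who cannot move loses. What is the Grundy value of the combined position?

Heap A is a plain Nim heap of size 1, so its Grundy value is 1.
Heap B is a plain Nim heap of size 14, so its Grundy value is 14.
The value of a disjunctive sum is the nim-sum of the parts.
Combined value = 1 XOR 14 = 15.

15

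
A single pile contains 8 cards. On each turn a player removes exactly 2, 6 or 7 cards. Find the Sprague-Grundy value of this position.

Build the Grundy sequence with g(k) = mex{g(k−s) : s ∈ {2, 6, 7}, s ≤ k}:
g(0) = mex{} = 0
g(1) = mex{} = 0
g(2) = mex{0} = 1
g(3) = mex{0} = 1
g(4) = mex{1} = 0
g(5) = mex{1} = 0
g(6) = mex{0} = 1
g(7) = mex{0} = 1
g(8) = mex{0,1} = 2
So g(8) = 2.

2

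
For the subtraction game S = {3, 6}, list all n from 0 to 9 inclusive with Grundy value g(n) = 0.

0, 1, 2, 9

Build the Grundy sequence with g(k) = mex{g(k−s) : s ∈ {3, 6}, s ≤ k}:
k:     0  1  2  3  4  5  6  7  8  9
g(k):  0  0  0  1  1  1  2  2  2  0
The P-positions (g = 0) in 0..9 are 0, 1, 2, 9.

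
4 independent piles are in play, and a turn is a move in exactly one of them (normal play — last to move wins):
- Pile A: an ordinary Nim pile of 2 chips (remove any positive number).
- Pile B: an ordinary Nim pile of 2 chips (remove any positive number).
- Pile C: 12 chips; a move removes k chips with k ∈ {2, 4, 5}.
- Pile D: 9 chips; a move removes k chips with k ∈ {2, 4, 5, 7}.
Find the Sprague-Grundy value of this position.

2

Pile A is a plain Nim pile of size 2, so its Grundy value is 2.
Pile B is a plain Nim pile of size 2, so its Grundy value is 2.
For pile C, compute g(0), g(1), … with moves {2, 4, 5}:
g(0) = mex{} = 0
g(1) = mex{} = 0
g(2) = mex{0} = 1
g(3) = mex{0} = 1
g(4) = mex{0,1} = 2
g(5) = mex{0,1} = 2
g(6) = mex{0,1,2} = 3
g(7) = mex{1,2} = 0
g(8) = mex{1,2,3} = 0
g(9) = mex{0,2} = 1
g(10) = mex{0,2,3} = 1
g(11) = mex{0,1,3} = 2
g(12) = mex{0,1} = 2
So g(12) = 2.
For pile D, compute g(0), g(1), … with moves {2, 4, 5, 7}:
k:     0  1  2  3  4  5  6  7  8  9
g(k):  0  0  1  1  2  2  3  3  4  0
So g(9) = 0.
The value of a disjunctive sum is the nim-sum of the parts.
Combined value = 2 XOR 2 XOR 2 XOR 0 = 2.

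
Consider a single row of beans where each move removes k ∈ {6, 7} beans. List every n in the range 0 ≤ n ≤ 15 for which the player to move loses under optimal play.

0, 1, 2, 3, 4, 5, 13, 14, 15

Build the Grundy sequence with g(k) = mex{g(k−s) : s ∈ {6, 7}, s ≤ k}:
k:     0  1  2  3  4  5  6  7  8  9 10 11 12 13 14 15
g(k):  0  0  0  0  0  0  1  1  1  1  1  1  2  0  0  0
The P-positions (g = 0) in 0..15 are 0, 1, 2, 3, 4, 5, 13, 14, 15.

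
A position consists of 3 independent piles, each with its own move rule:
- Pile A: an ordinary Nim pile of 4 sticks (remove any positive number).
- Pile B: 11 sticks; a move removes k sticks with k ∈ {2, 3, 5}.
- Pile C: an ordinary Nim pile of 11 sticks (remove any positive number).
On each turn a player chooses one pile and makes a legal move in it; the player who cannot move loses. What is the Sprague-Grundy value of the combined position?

13

Pile A is a plain Nim pile of size 4, so its Grundy value is 4.
Build the Grundy sequence for pile B with g(k) = mex{g(k−s) : s ∈ {2, 3, 5}, s ≤ k}:
k:     0  1  2  3  4  5  6  7  8  9 10 11
g(k):  0  0  1  1  2  2  3  0  0  1  1  2
So g(11) = 2.
Pile C is a plain Nim pile of size 11, so its Grundy value is 11.
The value of a disjunctive sum is the nim-sum of the parts.
Combined value = 4 XOR 2 XOR 11 = 13.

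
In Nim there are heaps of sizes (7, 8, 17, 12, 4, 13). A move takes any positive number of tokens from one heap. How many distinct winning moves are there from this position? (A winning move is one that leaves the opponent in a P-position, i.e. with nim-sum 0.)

Bitwise XOR of the heap sizes:
  00111  (7)
  01000  (8)
  10001  (17)
  01100  (12)
  00100  (4)
  01101  (13)
  -----
  11011  (27)
The overall nim-sum is X = 27. A heap of size p has a winning move iff p XOR X < p (reduce it to p XOR X).
  7: 7 XOR 27 = 28 ≥ 7 — no move.
  8: 8 XOR 27 = 19 ≥ 8 — no move.
  17: 17 XOR 27 = 10 < 17 — winning move (to 10).
  12: 12 XOR 27 = 23 ≥ 12 — no move.
  4: 4 XOR 27 = 31 ≥ 4 — no move.
  13: 13 XOR 27 = 22 ≥ 13 — no move.
That gives 1 winning move.

1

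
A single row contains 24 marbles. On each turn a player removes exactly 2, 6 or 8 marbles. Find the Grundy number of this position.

Grundy values for subtraction set {2, 6, 8}:
k:     0  1  2  3  4  5  6  7  8  9 10 11 12 13 14 15 16 17 18 19 20 21 22 23 24
g(k):  0  0  1  1  0  0  1  1  2  2  3  3  2  2  0  0  1  1  0  0  1  1  2  2  3
So g(24) = 3.

3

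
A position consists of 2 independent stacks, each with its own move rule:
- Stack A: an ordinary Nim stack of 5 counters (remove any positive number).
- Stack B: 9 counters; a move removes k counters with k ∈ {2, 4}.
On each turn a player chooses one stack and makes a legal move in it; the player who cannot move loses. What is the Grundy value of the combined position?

4

Stack A is a plain Nim stack of size 5, so its Grundy value is 5.
Build the Grundy sequence for stack B with g(k) = mex{g(k−s) : s ∈ {2, 4}, s ≤ k}:
g(0) = mex{} = 0
g(1) = mex{} = 0
g(2) = mex{0} = 1
g(3) = mex{0} = 1
g(4) = mex{0,1} = 2
g(5) = mex{0,1} = 2
g(6) = mex{1,2} = 0
g(7) = mex{1,2} = 0
g(8) = mex{0,2} = 1
g(9) = mex{0,2} = 1
So g(9) = 1.
The value of a disjunctive sum is the nim-sum of the parts.
Combined value = 5 ⊕ 1 = 4.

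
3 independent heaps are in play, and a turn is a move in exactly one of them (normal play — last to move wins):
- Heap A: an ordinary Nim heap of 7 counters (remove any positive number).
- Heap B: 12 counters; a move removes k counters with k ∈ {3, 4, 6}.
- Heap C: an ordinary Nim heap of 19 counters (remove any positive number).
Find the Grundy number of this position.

21

Heap A is a plain Nim heap of size 7, so its Grundy value is 7.
Grundy values for heap B (subtraction set {3, 4, 6}):
g(0) = mex{} = 0
g(1) = mex{} = 0
g(2) = mex{} = 0
g(3) = mex{0} = 1
g(4) = mex{0} = 1
g(5) = mex{0} = 1
g(6) = mex{0,1} = 2
g(7) = mex{0,1} = 2
g(8) = mex{0,1} = 2
g(9) = mex{1,2} = 0
g(10) = mex{1,2} = 0
g(11) = mex{1,2} = 0
g(12) = mex{0,2} = 1
So g(12) = 1.
Heap C is a plain Nim heap of size 19, so its Grundy value is 19.
By the Sprague-Grundy theorem, the Grundy value of a sum of independent games is the XOR of the component values.
Combined value = 7 ⊕ 1 ⊕ 19 = 21.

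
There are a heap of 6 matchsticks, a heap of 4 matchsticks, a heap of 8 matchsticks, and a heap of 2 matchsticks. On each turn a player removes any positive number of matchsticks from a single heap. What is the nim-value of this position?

Compute the nim-sum pairwise:
6 ^ 4 = 2
2 ^ 8 = 10
10 ^ 2 = 8

8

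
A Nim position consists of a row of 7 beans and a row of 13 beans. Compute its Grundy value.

10

Nim-sum: 7 XOR 13 = 10.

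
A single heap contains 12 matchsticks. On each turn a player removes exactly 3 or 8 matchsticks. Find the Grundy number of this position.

0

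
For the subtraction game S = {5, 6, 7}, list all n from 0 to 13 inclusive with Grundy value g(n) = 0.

0, 1, 2, 3, 4, 12, 13

Grundy values for subtraction set {5, 6, 7}:
g(0) = mex{} = 0
g(1) = mex{} = 0
g(2) = mex{} = 0
g(3) = mex{} = 0
g(4) = mex{} = 0
g(5) = mex{0} = 1
g(6) = mex{0} = 1
g(7) = mex{0} = 1
g(8) = mex{0} = 1
g(9) = mex{0} = 1
g(10) = mex{0,1} = 2
g(11) = mex{0,1} = 2
g(12) = mex{1} = 0
g(13) = mex{1} = 0
The P-positions (g = 0) in 0..13 are 0, 1, 2, 3, 4, 12, 13.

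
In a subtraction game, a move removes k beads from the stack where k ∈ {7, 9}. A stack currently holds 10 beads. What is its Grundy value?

Build the Grundy sequence with g(k) = mex{g(k−s) : s ∈ {7, 9}, s ≤ k}:
g(0) = mex{} = 0
g(1) = mex{} = 0
g(2) = mex{} = 0
g(3) = mex{} = 0
g(4) = mex{} = 0
g(5) = mex{} = 0
g(6) = mex{} = 0
g(7) = mex{0} = 1
g(8) = mex{0} = 1
g(9) = mex{0} = 1
g(10) = mex{0} = 1
So g(10) = 1.

1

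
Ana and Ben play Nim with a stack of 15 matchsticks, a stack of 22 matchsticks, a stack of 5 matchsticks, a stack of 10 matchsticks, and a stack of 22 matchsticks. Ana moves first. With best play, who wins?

Ben wins

Write each in binary and XOR column by column:
  01111  (15)
  10110  (22)
  00101  (5)
  01010  (10)
  10110  (22)
  -----
  00000  (0)
The nim-sum is 0, so this is a P-position: the player to move is in a losing position under optimal play; Ana is about to move from it and so loses — Ben wins.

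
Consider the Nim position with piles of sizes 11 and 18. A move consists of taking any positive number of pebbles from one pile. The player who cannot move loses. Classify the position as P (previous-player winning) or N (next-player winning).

Write each in binary and XOR column by column:
  01011  (11)
  10010  (18)
  -----
  11001  (25)
The nim-sum is 25 ≠ 0, so this is an N-position: the player to move can win.

N-position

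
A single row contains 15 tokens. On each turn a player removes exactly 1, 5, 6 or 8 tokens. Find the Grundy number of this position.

0

Build the Grundy sequence with g(k) = mex{g(k−s) : s ∈ {1, 5, 6, 8}, s ≤ k}:
k:     0  1  2  3  4  5  6  7  8  9 10 11 12 13 14 15
g(k):  0  1  0  1  0  1  2  3  2  3  2  0  1  0  1  0
So g(15) = 0.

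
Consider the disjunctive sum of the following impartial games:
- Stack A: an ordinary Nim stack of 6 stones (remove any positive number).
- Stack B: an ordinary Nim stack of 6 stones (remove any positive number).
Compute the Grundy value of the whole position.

0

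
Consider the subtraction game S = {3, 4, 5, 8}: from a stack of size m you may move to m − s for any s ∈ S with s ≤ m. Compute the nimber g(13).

0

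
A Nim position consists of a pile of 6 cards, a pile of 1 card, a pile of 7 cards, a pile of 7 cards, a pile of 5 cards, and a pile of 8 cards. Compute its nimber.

10

In binary:
  0110  (6)
  0001  (1)
  0111  (7)
  0111  (7)
  0101  (5)
  1000  (8)
  ----
  1010  (10)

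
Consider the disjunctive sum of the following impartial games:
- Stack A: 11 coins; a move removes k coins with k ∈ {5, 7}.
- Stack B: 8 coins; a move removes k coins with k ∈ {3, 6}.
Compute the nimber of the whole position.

For stack A, compute g(0), g(1), … with moves {5, 7}:
k:     0  1  2  3  4  5  6  7  8  9 10 11
g(k):  0  0  0  0  0  1  1  1  1  1  2  2
So g(11) = 2.
Grundy values for stack B (subtraction set {3, 6}):
k:     0  1  2  3  4  5  6  7  8
g(k):  0  0  0  1  1  1  2  2  2
So g(8) = 2.
By the Sprague-Grundy theorem, the Grundy value of a sum of independent games is the XOR of the component values.
Combined value = 2 ⊕ 2 = 0.

0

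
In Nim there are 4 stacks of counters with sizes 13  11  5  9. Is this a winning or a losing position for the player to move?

Winning position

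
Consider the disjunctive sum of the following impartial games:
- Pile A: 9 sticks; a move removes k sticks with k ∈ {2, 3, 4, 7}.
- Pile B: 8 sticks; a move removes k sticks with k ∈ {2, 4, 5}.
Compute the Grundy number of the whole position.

Build the Grundy sequence for pile A with g(k) = mex{g(k−s) : s ∈ {2, 3, 4, 7}, s ≤ k}:
g(0) = mex{} = 0
g(1) = mex{} = 0
g(2) = mex{0} = 1
g(3) = mex{0} = 1
g(4) = mex{0,1} = 2
g(5) = mex{0,1} = 2
g(6) = mex{1,2} = 0
g(7) = mex{0,1,2} = 3
g(8) = mex{0,2} = 1
g(9) = mex{0,1,2,3} = 4
So g(9) = 4.
Build the Grundy sequence for pile B with g(k) = mex{g(k−s) : s ∈ {2, 4, 5}, s ≤ k}:
g(0) = mex{} = 0
g(1) = mex{} = 0
g(2) = mex{0} = 1
g(3) = mex{0} = 1
g(4) = mex{0,1} = 2
g(5) = mex{0,1} = 2
g(6) = mex{0,1,2} = 3
g(7) = mex{1,2} = 0
g(8) = mex{1,2,3} = 0
So g(8) = 0.
The value of a disjunctive sum is the nim-sum of the parts.
Combined value = 4 XOR 0 = 4.

4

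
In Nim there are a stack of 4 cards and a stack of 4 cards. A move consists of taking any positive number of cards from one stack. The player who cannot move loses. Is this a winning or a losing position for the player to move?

Losing position

In binary:
  100  (4)
  100  (4)
  ---
  000  (0)
The nim-sum is 0, so this is a P-position: the player to move is in a losing position under optimal play.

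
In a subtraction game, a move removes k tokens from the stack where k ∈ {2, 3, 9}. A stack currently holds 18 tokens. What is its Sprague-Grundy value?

1

Grundy values for subtraction set {2, 3, 9}:
k:     0  1  2  3  4  5  6  7  8  9 10 11 12 13 14 15 16 17 18
g(k):  0  0  1  1  2  0  0  1  1  2  2  0  0  1  1  2  0  0  1
So g(18) = 1.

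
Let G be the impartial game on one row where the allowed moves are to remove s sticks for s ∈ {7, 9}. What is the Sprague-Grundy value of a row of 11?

1

Build the Grundy sequence with g(k) = mex{g(k−s) : s ∈ {7, 9}, s ≤ k}:
k:     0  1  2  3  4  5  6  7  8  9 10 11
g(k):  0  0  0  0  0  0  0  1  1  1  1  1
So g(11) = 1.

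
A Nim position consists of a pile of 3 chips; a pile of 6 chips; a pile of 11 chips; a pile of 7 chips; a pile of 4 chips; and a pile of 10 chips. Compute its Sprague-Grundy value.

7

In binary:
  0011  (3)
  0110  (6)
  1011  (11)
  0111  (7)
  0100  (4)
  1010  (10)
  ----
  0111  (7)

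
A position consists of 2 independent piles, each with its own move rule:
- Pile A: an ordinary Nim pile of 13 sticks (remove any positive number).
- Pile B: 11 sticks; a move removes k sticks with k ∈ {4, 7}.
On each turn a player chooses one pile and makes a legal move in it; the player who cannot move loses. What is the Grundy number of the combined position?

Pile A is a plain Nim pile of size 13, so its Grundy value is 13.
Grundy values for pile B (subtraction set {4, 7}):
k:     0  1  2  3  4  5  6  7  8  9 10 11
g(k):  0  0  0  0  1  1  1  1  2  2  2  0
So g(11) = 0.
The value of a disjunctive sum is the nim-sum of the parts.
Combined value = 13 XOR 0 = 13.

13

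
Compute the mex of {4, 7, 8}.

0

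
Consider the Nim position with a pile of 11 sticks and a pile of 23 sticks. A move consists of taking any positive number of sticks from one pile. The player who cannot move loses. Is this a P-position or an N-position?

N-position

Compute the nim-sum pairwise:
11 ^ 23 = 28
The nim-sum is 28 ≠ 0, so this is an N-position: the player to move can win.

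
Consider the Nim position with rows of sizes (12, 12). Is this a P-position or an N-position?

Nim-sum: 12 XOR 12 = 0.
The nim-sum is 0, so this is a P-position: the player to move is in a losing position under optimal play.

P-position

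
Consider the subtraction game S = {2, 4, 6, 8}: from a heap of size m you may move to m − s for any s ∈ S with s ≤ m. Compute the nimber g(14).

Grundy values for subtraction set {2, 4, 6, 8}:
k:     0  1  2  3  4  5  6  7  8  9 10 11 12 13 14
g(k):  0  0  1  1  2  2  3  3  4  4  0  0  1  1  2
So g(14) = 2.

2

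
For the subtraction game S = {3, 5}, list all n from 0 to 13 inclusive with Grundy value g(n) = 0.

Build the Grundy sequence with g(k) = mex{g(k−s) : s ∈ {3, 5}, s ≤ k}:
k:     0  1  2  3  4  5  6  7  8  9 10 11 12 13
g(k):  0  0  0  1  1  1  2  2  0  0  0  1  1  1
The P-positions (g = 0) in 0..13 are 0, 1, 2, 8, 9, 10.

0, 1, 2, 8, 9, 10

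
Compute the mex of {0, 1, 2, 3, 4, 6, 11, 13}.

5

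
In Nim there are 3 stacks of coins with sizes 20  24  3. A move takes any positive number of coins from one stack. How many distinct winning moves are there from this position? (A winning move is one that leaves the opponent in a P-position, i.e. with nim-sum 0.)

Bitwise XOR of the heap sizes:
  10100  (20)
  11000  (24)
  00011  (3)
  -----
  01111  (15)
The overall nim-sum is X = 15. A stack of size p has a winning move iff p XOR X < p (reduce it to p XOR X).
  20: 20 XOR 15 = 27 ≥ 20 — no move.
  24: 24 XOR 15 = 23 < 24 — winning move (to 23).
  3: 3 XOR 15 = 12 ≥ 3 — no move.
That gives 1 winning move.

1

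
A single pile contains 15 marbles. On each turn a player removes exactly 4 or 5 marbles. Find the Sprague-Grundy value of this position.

Build the Grundy sequence with g(k) = mex{g(k−s) : s ∈ {4, 5}, s ≤ k}:
k:     0  1  2  3  4  5  6  7  8  9 10 11 12 13 14 15
g(k):  0  0  0  0  1  1  1  1  2  0  0  0  0  1  1  1
So g(15) = 1.

1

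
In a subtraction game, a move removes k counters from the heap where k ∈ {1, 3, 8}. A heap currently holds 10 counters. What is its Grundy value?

2

Grundy values for subtraction set {1, 3, 8}:
g(0) = mex{} = 0
g(1) = mex{0} = 1
g(2) = mex{1} = 0
g(3) = mex{0} = 1
g(4) = mex{1} = 0
g(5) = mex{0} = 1
g(6) = mex{1} = 0
g(7) = mex{0} = 1
g(8) = mex{0,1} = 2
g(9) = mex{0,1,2} = 3
g(10) = mex{0,1,3} = 2
So g(10) = 2.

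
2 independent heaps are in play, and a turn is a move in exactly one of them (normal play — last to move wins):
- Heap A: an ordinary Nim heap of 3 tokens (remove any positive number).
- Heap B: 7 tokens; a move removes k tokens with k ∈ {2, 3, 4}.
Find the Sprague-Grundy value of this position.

Heap A is a plain Nim heap of size 3, so its Grundy value is 3.
Build the Grundy sequence for heap B with g(k) = mex{g(k−s) : s ∈ {2, 3, 4}, s ≤ k}:
g(0) = mex{} = 0
g(1) = mex{} = 0
g(2) = mex{0} = 1
g(3) = mex{0} = 1
g(4) = mex{0,1} = 2
g(5) = mex{0,1} = 2
g(6) = mex{1,2} = 0
g(7) = mex{1,2} = 0
So g(7) = 0.
By the Sprague-Grundy theorem, the Grundy value of a sum of independent games is the XOR of the component values.
Combined value = 3 ⊕ 0 = 3.

3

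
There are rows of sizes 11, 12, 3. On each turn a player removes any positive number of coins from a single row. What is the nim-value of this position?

4

Compute the nim-sum pairwise:
11 ^ 12 = 7
7 ^ 3 = 4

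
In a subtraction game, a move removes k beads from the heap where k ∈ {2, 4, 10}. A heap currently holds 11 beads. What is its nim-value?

2

Compute g(0), g(1), … for moves {2, 4, 10}:
k:     0  1  2  3  4  5  6  7  8  9 10 11
g(k):  0  0  1  1  2  2  0  0  1  1  2  2
So g(11) = 2.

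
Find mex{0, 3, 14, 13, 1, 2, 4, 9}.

5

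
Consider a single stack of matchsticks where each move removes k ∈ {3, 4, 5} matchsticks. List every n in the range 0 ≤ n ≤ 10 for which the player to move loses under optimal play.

0, 1, 2, 8, 9, 10

Compute g(0), g(1), … for moves {3, 4, 5}:
g(0) = mex{} = 0
g(1) = mex{} = 0
g(2) = mex{} = 0
g(3) = mex{0} = 1
g(4) = mex{0} = 1
g(5) = mex{0} = 1
g(6) = mex{0,1} = 2
g(7) = mex{0,1} = 2
g(8) = mex{1} = 0
g(9) = mex{1,2} = 0
g(10) = mex{1,2} = 0
The P-positions (g = 0) in 0..10 are 0, 1, 2, 8, 9, 10.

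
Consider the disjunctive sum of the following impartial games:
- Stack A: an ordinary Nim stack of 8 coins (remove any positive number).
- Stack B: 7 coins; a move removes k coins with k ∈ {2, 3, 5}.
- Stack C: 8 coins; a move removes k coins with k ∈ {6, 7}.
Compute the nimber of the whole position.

9

Stack A is a plain Nim stack of size 8, so its Grundy value is 8.
For stack B, compute g(0), g(1), … with moves {2, 3, 5}:
k:     0  1  2  3  4  5  6  7
g(k):  0  0  1  1  2  2  3  0
So g(7) = 0.
For stack C, compute g(0), g(1), … with moves {6, 7}:
g(0) = mex{} = 0
g(1) = mex{} = 0
g(2) = mex{} = 0
g(3) = mex{} = 0
g(4) = mex{} = 0
g(5) = mex{} = 0
g(6) = mex{0} = 1
g(7) = mex{0} = 1
g(8) = mex{0} = 1
So g(8) = 1.
The value of a disjunctive sum is the nim-sum of the parts.
Combined value = 8 XOR 0 XOR 1 = 9.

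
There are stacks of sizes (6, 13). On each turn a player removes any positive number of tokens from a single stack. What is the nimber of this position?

Nim-sum: 6 ⊕ 13 = 11.

11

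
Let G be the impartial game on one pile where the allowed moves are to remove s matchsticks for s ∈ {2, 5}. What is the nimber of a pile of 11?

0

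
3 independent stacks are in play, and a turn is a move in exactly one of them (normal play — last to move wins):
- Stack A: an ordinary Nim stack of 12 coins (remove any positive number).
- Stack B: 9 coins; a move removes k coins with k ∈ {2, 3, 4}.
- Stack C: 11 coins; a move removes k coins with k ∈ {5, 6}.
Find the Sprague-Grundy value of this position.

Stack A is a plain Nim stack of size 12, so its Grundy value is 12.
For stack B, compute g(0), g(1), … with moves {2, 3, 4}:
g(0) = mex{} = 0
g(1) = mex{} = 0
g(2) = mex{0} = 1
g(3) = mex{0} = 1
g(4) = mex{0,1} = 2
g(5) = mex{0,1} = 2
g(6) = mex{1,2} = 0
g(7) = mex{1,2} = 0
g(8) = mex{0,2} = 1
g(9) = mex{0,2} = 1
So g(9) = 1.
Build the Grundy sequence for stack C with g(k) = mex{g(k−s) : s ∈ {5, 6}, s ≤ k}:
k:     0  1  2  3  4  5  6  7  8  9 10 11
g(k):  0  0  0  0  0  1  1  1  1  1  2  0
So g(11) = 0.
The value of a disjunctive sum is the nim-sum of the parts.
Combined value = 12 ⊕ 1 ⊕ 0 = 13.

13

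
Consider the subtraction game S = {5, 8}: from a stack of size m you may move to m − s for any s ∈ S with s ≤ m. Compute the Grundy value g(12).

2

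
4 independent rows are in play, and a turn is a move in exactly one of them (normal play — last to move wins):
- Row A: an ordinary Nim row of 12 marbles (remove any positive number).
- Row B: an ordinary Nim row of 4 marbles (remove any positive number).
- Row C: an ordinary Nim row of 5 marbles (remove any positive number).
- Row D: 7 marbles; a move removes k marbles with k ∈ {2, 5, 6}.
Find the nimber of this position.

14

Row A is a plain Nim row of size 12, so its Grundy value is 12.
Row B is a plain Nim row of size 4, so its Grundy value is 4.
Row C is a plain Nim row of size 5, so its Grundy value is 5.
For row D, compute g(0), g(1), … with moves {2, 5, 6}:
g(0) = mex{} = 0
g(1) = mex{} = 0
g(2) = mex{0} = 1
g(3) = mex{0} = 1
g(4) = mex{1} = 0
g(5) = mex{0,1} = 2
g(6) = mex{0} = 1
g(7) = mex{0,1,2} = 3
So g(7) = 3.
The value of a disjunctive sum is the nim-sum of the parts.
Combined value = 12 XOR 4 XOR 5 XOR 3 = 14.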